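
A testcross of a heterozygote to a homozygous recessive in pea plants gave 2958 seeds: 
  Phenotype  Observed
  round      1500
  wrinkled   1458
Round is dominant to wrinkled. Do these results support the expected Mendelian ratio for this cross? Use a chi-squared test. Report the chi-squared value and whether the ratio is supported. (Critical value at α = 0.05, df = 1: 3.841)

0.596; consistent

A testcross of a heterozygote (Aa × aa) gives a 1:1 phenotypic ratio.
Expected counts for N = 2958 under a 1:1 ratio (total parts = 2):
  round: 2958 × 1/2 = 1479
  wrinkled: 2958 × 1/2 = 1479
χ² = Σ (O − E)² / E
  round: (1500 − 1479)² / 1479 = 0.2982
  wrinkled: (1458 − 1479)² / 1479 = 0.2982
χ² = 0.2982 + 0.2982 = 0.5964 ≈ 0.596
Degrees of freedom = 2 − 1 = 1; critical value at α = 0.05 is 3.841.
Since 0.596 < 3.841, we fail to reject the null hypothesis — the data are consistent with the 1:1 ratio.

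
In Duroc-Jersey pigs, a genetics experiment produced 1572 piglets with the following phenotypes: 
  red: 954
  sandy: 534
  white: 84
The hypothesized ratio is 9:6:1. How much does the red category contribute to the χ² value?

Under the 9:6:1 hypothesis (Σ ratio = 16, N = 1572):
  red: 1572 × 9/16 = 884.25
  sandy: 1572 × 6/16 = 589.5
  white: 1572 × 1/16 = 98.25
Contribution of red: (954 − 884.25)² / 884.25 = 5.5019

5.502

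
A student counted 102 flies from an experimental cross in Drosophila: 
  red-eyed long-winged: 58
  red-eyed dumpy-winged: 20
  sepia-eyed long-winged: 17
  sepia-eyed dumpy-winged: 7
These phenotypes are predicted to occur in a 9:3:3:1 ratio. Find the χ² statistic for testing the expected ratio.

Under the 9:3:3:1 hypothesis (Σ ratio = 16, N = 102):
  red-eyed long-winged: 102 × 9/16 = 57.375
  red-eyed dumpy-winged: 102 × 3/16 = 19.125
  sepia-eyed long-winged: 102 × 3/16 = 19.125
  sepia-eyed dumpy-winged: 102 × 1/16 = 6.375
χ² = Σ (O − E)² / E
  red-eyed long-winged: (58 − 57.375)² / 57.375 = 0.0068
  red-eyed dumpy-winged: (20 − 19.125)² / 19.125 = 0.0400
  sepia-eyed long-winged: (17 − 19.125)² / 19.125 = 0.2361
  sepia-eyed dumpy-winged: (7 − 6.375)² / 6.375 = 0.0613
χ² = 0.0068 + 0.0400 + 0.2361 + 0.0613 = 0.3442 ≈ 0.344

0.344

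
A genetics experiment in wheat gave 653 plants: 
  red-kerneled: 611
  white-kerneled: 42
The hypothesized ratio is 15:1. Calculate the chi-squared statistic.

0.037

Under the 15:1 hypothesis (Σ ratio = 16, N = 653):
  red-kerneled: 653 × 15/16 = 612.1875
  white-kerneled: 653 × 1/16 = 40.8125
χ² = Σ (O − E)² / E
  red-kerneled: (611 − 612.1875)² / 612.1875 = 0.0023
  white-kerneled: (42 − 40.8125)² / 40.8125 = 0.0346
χ² = 0.0023 + 0.0346 = 0.0369 ≈ 0.037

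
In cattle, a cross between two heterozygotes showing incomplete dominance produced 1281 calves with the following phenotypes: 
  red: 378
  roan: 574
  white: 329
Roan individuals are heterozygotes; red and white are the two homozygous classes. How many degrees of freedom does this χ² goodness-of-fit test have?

With incomplete dominance, a heterozygote × heterozygote cross gives a 1:2:1 phenotypic ratio.
A goodness-of-fit test with 3 phenotype classes has df = 3 − 1 = 2.

2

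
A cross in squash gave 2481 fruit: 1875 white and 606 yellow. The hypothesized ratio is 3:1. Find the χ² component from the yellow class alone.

0.327

The 3:1 ratio has 4 parts, so with N = 2481 the expected counts are:
  white: 2481 × 3/4 = 1860.75
  yellow: 2481 × 1/4 = 620.25
Contribution of yellow: (606 − 620.25)² / 620.25 = 0.3274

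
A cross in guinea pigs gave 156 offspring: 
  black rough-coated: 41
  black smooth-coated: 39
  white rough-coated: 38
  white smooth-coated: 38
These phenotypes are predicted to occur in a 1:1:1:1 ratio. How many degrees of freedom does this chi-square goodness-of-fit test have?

A goodness-of-fit test with 4 phenotype classes has df = 4 − 1 = 3.

3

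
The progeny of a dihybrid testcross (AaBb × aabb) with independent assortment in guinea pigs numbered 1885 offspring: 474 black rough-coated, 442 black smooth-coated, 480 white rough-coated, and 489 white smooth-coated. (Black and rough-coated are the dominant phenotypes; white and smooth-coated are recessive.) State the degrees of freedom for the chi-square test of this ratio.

3

A dihybrid testcross with independent assortment gives a 1:1:1:1 ratio.
A goodness-of-fit test with 4 phenotype classes has df = 4 − 1 = 3.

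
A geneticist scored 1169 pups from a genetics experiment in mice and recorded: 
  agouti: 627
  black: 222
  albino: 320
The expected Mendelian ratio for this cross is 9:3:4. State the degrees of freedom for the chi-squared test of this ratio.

2

A goodness-of-fit test with 3 phenotype classes has df = 3 − 1 = 2.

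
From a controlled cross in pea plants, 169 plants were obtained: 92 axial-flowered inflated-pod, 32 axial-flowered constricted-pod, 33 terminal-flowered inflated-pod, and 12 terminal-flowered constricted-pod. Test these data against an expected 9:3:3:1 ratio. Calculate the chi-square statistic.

0.352

Expected counts for N = 169 under a 9:3:3:1 ratio (total parts = 16):
  axial-flowered inflated-pod: 169 × 9/16 = 95.0625
  axial-flowered constricted-pod: 169 × 3/16 = 31.6875
  terminal-flowered inflated-pod: 169 × 3/16 = 31.6875
  terminal-flowered constricted-pod: 169 × 1/16 = 10.5625
χ² = Σ (O − E)² / E
  axial-flowered inflated-pod: (92 − 95.0625)² / 95.0625 = 0.0987
  axial-flowered constricted-pod: (32 − 31.6875)² / 31.6875 = 0.0031
  terminal-flowered inflated-pod: (33 − 31.6875)² / 31.6875 = 0.0544
  terminal-flowered constricted-pod: (12 − 10.5625)² / 10.5625 = 0.1956
χ² = 0.0987 + 0.0031 + 0.0544 + 0.1956 = 0.3518 ≈ 0.352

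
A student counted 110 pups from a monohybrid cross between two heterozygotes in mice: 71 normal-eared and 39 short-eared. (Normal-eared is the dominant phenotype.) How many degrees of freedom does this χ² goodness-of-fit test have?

For a monohybrid cross between heterozygotes with complete dominance, the expected phenotypic ratio is 3:1.
A goodness-of-fit test with 2 phenotype classes has df = 2 − 1 = 1.

1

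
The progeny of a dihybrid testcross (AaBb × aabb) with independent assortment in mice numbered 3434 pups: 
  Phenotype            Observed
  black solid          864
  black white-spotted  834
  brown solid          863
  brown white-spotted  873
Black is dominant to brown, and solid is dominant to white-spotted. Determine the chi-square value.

A dihybrid testcross with independent assortment gives a 1:1:1:1 ratio.
Total ratio parts = 4. Expected numbers out of 3434:
  black solid: 3434 × 1/4 = 858.5
  black white-spotted: 3434 × 1/4 = 858.5
  brown solid: 3434 × 1/4 = 858.5
  brown white-spotted: 3434 × 1/4 = 858.5
χ² = Σ (O − E)² / E
  black solid: (864 − 858.5)² / 858.5 = 0.0352
  black white-spotted: (834 − 858.5)² / 858.5 = 0.6992
  brown solid: (863 − 858.5)² / 858.5 = 0.0236
  brown white-spotted: (873 − 858.5)² / 858.5 = 0.2449
χ² = 0.0352 + 0.6992 + 0.0236 + 0.2449 = 1.0029 ≈ 1.003

1.003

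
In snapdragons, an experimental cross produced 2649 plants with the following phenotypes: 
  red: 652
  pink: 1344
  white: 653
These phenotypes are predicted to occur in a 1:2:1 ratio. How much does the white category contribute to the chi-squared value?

0.129

Under the 1:2:1 hypothesis (Σ ratio = 4, N = 2649):
  red: 2649 × 1/4 = 662.25
  pink: 2649 × 2/4 = 1324.5
  white: 2649 × 1/4 = 662.25
Contribution of white: (653 − 662.25)² / 662.25 = 0.1292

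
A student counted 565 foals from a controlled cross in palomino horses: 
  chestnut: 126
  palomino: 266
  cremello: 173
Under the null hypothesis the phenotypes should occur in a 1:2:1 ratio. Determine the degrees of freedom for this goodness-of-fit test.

2

A goodness-of-fit test with 3 phenotype classes has df = 3 − 1 = 2.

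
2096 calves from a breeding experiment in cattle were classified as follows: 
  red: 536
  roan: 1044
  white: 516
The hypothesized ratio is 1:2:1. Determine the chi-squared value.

Total ratio parts = 4. Expected numbers out of 2096:
  red: 2096 × 1/4 = 524
  roan: 2096 × 2/4 = 1048
  white: 2096 × 1/4 = 524
χ² = Σ (O − E)² / E
  red: (536 − 524)² / 524 = 0.2748
  roan: (1044 − 1048)² / 1048 = 0.0153
  white: (516 − 524)² / 524 = 0.1221
χ² = 0.2748 + 0.0153 + 0.1221 = 0.4122 ≈ 0.412

0.412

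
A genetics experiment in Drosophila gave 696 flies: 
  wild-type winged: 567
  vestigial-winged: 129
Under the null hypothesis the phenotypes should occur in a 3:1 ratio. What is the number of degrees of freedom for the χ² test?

1

A goodness-of-fit test with 2 phenotype classes has df = 2 − 1 = 1.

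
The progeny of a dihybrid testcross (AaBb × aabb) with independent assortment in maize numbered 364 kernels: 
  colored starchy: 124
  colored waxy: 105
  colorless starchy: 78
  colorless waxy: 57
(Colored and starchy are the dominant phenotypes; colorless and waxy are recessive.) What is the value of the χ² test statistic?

A dihybrid testcross with independent assortment gives a 1:1:1:1 ratio.
Under the 1:1:1:1 hypothesis (Σ ratio = 4, N = 364):
  colored starchy: 364 × 1/4 = 91
  colored waxy: 364 × 1/4 = 91
  colorless starchy: 364 × 1/4 = 91
  colorless waxy: 364 × 1/4 = 91
χ² = Σ (O − E)² / E
  colored starchy: (124 − 91)² / 91 = 11.9670
  colored waxy: (105 − 91)² / 91 = 2.1538
  colorless starchy: (78 − 91)² / 91 = 1.8571
  colorless waxy: (57 − 91)² / 91 = 12.7033
χ² = 11.9670 + 2.1538 + 1.8571 + 12.7033 = 28.6812 ≈ 28.681

28.681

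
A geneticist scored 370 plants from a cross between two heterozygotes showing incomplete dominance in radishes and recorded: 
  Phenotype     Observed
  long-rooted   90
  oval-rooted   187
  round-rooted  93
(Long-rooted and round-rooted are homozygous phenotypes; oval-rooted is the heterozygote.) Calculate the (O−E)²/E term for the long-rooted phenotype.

With incomplete dominance, a heterozygote × heterozygote cross gives a 1:2:1 phenotypic ratio.
Under the 1:2:1 hypothesis (Σ ratio = 4, N = 370):
  long-rooted: 370 × 1/4 = 92.5
  oval-rooted: 370 × 2/4 = 185
  round-rooted: 370 × 1/4 = 92.5
Contribution of long-rooted: (90 − 92.5)² / 92.5 = 0.0676

0.068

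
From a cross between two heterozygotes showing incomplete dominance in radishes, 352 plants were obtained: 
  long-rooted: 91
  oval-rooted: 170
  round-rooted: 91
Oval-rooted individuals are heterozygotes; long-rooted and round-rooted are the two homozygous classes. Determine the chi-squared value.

0.409

With incomplete dominance, a heterozygote × heterozygote cross gives a 1:2:1 phenotypic ratio.
Under the 1:2:1 hypothesis (Σ ratio = 4, N = 352):
  long-rooted: 352 × 1/4 = 88
  oval-rooted: 352 × 2/4 = 176
  round-rooted: 352 × 1/4 = 88
χ² = Σ (O − E)² / E
  long-rooted: (91 − 88)² / 88 = 0.1023
  oval-rooted: (170 − 176)² / 176 = 0.2045
  round-rooted: (91 − 88)² / 88 = 0.1023
χ² = 0.1023 + 0.2045 + 0.1023 = 0.4091 ≈ 0.409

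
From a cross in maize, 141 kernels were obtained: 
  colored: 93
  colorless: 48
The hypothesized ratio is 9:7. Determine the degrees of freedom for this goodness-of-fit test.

1

A goodness-of-fit test with 2 phenotype classes has df = 2 − 1 = 1.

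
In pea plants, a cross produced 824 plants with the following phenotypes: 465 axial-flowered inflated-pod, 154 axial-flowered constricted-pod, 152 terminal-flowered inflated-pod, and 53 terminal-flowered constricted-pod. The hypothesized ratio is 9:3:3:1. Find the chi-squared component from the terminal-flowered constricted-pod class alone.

Under the 9:3:3:1 hypothesis (Σ ratio = 16, N = 824):
  axial-flowered inflated-pod: 824 × 9/16 = 463.5
  axial-flowered constricted-pod: 824 × 3/16 = 154.5
  terminal-flowered inflated-pod: 824 × 3/16 = 154.5
  terminal-flowered constricted-pod: 824 × 1/16 = 51.5
Contribution of terminal-flowered constricted-pod: (53 − 51.5)² / 51.5 = 0.0437

0.044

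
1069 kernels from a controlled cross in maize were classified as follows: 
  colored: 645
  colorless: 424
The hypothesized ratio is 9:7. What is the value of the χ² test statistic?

7.255

The 9:7 ratio has 16 parts, so with N = 1069 the expected counts are:
  colored: 1069 × 9/16 = 601.3125
  colorless: 1069 × 7/16 = 467.6875
χ² = Σ (O − E)² / E
  colored: (645 − 601.3125)² / 601.3125 = 3.1741
  colorless: (424 − 467.6875)² / 467.6875 = 4.0809
χ² = 3.1741 + 4.0809 = 7.255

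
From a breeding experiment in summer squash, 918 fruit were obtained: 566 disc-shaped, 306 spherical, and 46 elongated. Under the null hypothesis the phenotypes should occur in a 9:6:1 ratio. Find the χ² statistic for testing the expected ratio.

Total ratio parts = 16. Expected numbers out of 918:
  disc-shaped: 918 × 9/16 = 516.375
  spherical: 918 × 6/16 = 344.25
  elongated: 918 × 1/16 = 57.375
χ² = Σ (O − E)² / E
  disc-shaped: (566 − 516.375)² / 516.375 = 4.7691
  spherical: (306 − 344.25)² / 344.25 = 4.2500
  elongated: (46 − 57.375)² / 57.375 = 2.2552
χ² = 4.7691 + 4.2500 + 2.2552 = 11.2743 ≈ 11.274

11.274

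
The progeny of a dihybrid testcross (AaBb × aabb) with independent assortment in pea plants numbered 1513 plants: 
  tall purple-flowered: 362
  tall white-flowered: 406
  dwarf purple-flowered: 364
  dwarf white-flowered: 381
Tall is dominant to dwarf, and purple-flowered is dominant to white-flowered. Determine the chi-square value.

A dihybrid testcross with independent assortment gives a 1:1:1:1 ratio.
The 1:1:1:1 ratio has 4 parts, so with N = 1513 the expected counts are:
  tall purple-flowered: 1513 × 1/4 = 378.25
  tall white-flowered: 1513 × 1/4 = 378.25
  dwarf purple-flowered: 1513 × 1/4 = 378.25
  dwarf white-flowered: 1513 × 1/4 = 378.25
χ² = Σ (O − E)² / E
  tall purple-flowered: (362 − 378.25)² / 378.25 = 0.6981
  tall white-flowered: (406 − 378.25)² / 378.25 = 2.0359
  dwarf purple-flowered: (364 − 378.25)² / 378.25 = 0.5368
  dwarf white-flowered: (381 − 378.25)² / 378.25 = 0.0200
χ² = 0.6981 + 2.0359 + 0.5368 + 0.0200 = 3.2908 ≈ 3.291

3.291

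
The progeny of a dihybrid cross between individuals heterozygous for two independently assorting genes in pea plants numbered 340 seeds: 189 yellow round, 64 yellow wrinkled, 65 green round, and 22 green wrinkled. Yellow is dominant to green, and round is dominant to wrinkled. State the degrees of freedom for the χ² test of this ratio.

3

A dihybrid F₂ with independent assortment and complete dominance at both loci gives a 9:3:3:1 phenotypic ratio.
A goodness-of-fit test with 4 phenotype classes has df = 4 − 1 = 3.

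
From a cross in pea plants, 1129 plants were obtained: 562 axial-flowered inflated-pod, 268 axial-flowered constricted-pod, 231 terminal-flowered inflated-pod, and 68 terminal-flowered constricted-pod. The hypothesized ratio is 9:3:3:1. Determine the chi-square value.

Expected counts for N = 1129 under a 9:3:3:1 ratio (total parts = 16):
  axial-flowered inflated-pod: 1129 × 9/16 = 635.0625
  axial-flowered constricted-pod: 1129 × 3/16 = 211.6875
  terminal-flowered inflated-pod: 1129 × 3/16 = 211.6875
  terminal-flowered constricted-pod: 1129 × 1/16 = 70.5625
χ² = Σ (O − E)² / E
  axial-flowered inflated-pod: (562 − 635.0625)² / 635.0625 = 8.4057
  axial-flowered constricted-pod: (268 − 211.6875)² / 211.6875 = 14.9801
  terminal-flowered inflated-pod: (231 − 211.6875)² / 211.6875 = 1.7619
  terminal-flowered constricted-pod: (68 − 70.5625)² / 70.5625 = 0.0931
χ² = 8.4057 + 14.9801 + 1.7619 + 0.0931 = 25.2408 ≈ 25.241

25.241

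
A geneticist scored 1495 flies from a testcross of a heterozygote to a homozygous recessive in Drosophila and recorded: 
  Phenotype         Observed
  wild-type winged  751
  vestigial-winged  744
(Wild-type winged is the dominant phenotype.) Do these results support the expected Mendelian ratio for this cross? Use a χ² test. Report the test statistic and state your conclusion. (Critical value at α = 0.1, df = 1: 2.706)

0.033; consistent

A testcross of a heterozygote (Aa × aa) gives a 1:1 phenotypic ratio.
The 1:1 ratio has 2 parts, so with N = 1495 the expected counts are:
  wild-type winged: 1495 × 1/2 = 747.5
  vestigial-winged: 1495 × 1/2 = 747.5
χ² = Σ (O − E)² / E
  wild-type winged: (751 − 747.5)² / 747.5 = 0.0164
  vestigial-winged: (744 − 747.5)² / 747.5 = 0.0164
χ² = 0.0164 + 0.0164 = 0.0328 ≈ 0.033
Degrees of freedom = 2 − 1 = 1; critical value at α = 0.1 is 2.706.
Since 0.033 < 2.706, we fail to reject the null hypothesis — the data are consistent with the 1:1 ratio.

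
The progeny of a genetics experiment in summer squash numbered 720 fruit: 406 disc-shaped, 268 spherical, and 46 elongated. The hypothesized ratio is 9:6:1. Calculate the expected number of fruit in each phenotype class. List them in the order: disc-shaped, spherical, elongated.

405, 270, 45

Total ratio parts = 16. Expected numbers out of 720:
  disc-shaped: 720 × 9/16 = 405
  spherical: 720 × 6/16 = 270
  elongated: 720 × 1/16 = 45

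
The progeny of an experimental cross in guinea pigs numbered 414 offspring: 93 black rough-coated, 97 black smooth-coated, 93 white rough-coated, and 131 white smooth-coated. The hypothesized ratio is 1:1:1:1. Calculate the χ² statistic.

9.845

Total ratio parts = 4. Expected numbers out of 414:
  black rough-coated: 414 × 1/4 = 103.5
  black smooth-coated: 414 × 1/4 = 103.5
  white rough-coated: 414 × 1/4 = 103.5
  white smooth-coated: 414 × 1/4 = 103.5
χ² = Σ (O − E)² / E
  black rough-coated: (93 − 103.5)² / 103.5 = 1.0652
  black smooth-coated: (97 − 103.5)² / 103.5 = 0.4082
  white rough-coated: (93 − 103.5)² / 103.5 = 1.0652
  white smooth-coated: (131 − 103.5)² / 103.5 = 7.3068
χ² = 1.0652 + 0.4082 + 1.0652 + 7.3068 = 9.8454 ≈ 9.845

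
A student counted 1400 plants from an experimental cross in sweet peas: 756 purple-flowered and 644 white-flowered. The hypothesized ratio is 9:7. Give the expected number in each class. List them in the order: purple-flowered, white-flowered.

787.5, 612.5

Under the 9:7 hypothesis (Σ ratio = 16, N = 1400):
  purple-flowered: 1400 × 9/16 = 787.5
  white-flowered: 1400 × 7/16 = 612.5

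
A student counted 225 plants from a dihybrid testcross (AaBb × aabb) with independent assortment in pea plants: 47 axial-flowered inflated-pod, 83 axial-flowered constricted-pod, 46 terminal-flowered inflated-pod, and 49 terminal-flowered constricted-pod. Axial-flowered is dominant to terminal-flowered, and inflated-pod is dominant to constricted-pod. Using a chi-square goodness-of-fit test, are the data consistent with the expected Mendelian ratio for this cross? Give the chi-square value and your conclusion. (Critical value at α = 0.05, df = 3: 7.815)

17.044; not consistent

A dihybrid testcross with independent assortment gives a 1:1:1:1 ratio.
The 1:1:1:1 ratio has 4 parts, so with N = 225 the expected counts are:
  axial-flowered inflated-pod: 225 × 1/4 = 56.25
  axial-flowered constricted-pod: 225 × 1/4 = 56.25
  terminal-flowered inflated-pod: 225 × 1/4 = 56.25
  terminal-flowered constricted-pod: 225 × 1/4 = 56.25
χ² = Σ (O − E)² / E
  axial-flowered inflated-pod: (47 − 56.25)² / 56.25 = 1.5211
  axial-flowered constricted-pod: (83 − 56.25)² / 56.25 = 12.7211
  terminal-flowered inflated-pod: (46 − 56.25)² / 56.25 = 1.8678
  terminal-flowered constricted-pod: (49 − 56.25)² / 56.25 = 0.9344
χ² = 1.5211 + 12.7211 + 1.8678 + 0.9344 = 17.0444 ≈ 17.044
Degrees of freedom = 4 − 1 = 3; critical value at α = 0.05 is 7.815.
Since 17.044 > 7.815, we reject the null hypothesis — the data do not fit the 1:1:1:1 ratio.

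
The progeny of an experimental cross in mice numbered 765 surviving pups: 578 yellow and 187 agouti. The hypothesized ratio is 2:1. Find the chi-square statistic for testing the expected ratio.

27.200

Expected counts for N = 765 under a 2:1 ratio (total parts = 3):
  yellow: 765 × 2/3 = 510
  agouti: 765 × 1/3 = 255
χ² = Σ (O − E)² / E
  yellow: (578 − 510)² / 510 = 9.0667
  agouti: (187 − 255)² / 255 = 18.1333
χ² = 9.0667 + 18.1333 = 27.200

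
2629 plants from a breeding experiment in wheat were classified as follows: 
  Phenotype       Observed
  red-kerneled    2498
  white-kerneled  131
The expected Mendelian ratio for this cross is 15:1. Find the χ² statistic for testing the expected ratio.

7.204

Under the 15:1 hypothesis (Σ ratio = 16, N = 2629):
  red-kerneled: 2629 × 15/16 = 2464.6875
  white-kerneled: 2629 × 1/16 = 164.3125
χ² = Σ (O − E)² / E
  red-kerneled: (2498 − 2464.6875)² / 2464.6875 = 0.4502
  white-kerneled: (131 − 164.3125)² / 164.3125 = 6.7537
χ² = 0.4502 + 6.7537 = 7.2039 ≈ 7.204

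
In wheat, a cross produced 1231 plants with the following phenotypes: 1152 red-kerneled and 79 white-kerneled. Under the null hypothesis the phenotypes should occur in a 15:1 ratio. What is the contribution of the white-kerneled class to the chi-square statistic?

0.055

The 15:1 ratio has 16 parts, so with N = 1231 the expected counts are:
  red-kerneled: 1231 × 15/16 = 1154.0625
  white-kerneled: 1231 × 1/16 = 76.9375
Contribution of white-kerneled: (79 − 76.9375)² / 76.9375 = 0.0553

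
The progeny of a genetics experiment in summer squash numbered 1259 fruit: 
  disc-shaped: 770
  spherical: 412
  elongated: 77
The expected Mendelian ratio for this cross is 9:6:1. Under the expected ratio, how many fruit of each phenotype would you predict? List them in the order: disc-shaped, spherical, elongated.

708.1875, 472.125, 78.6875

The 9:6:1 ratio has 16 parts, so with N = 1259 the expected counts are:
  disc-shaped: 1259 × 9/16 = 708.1875
  spherical: 1259 × 6/16 = 472.125
  elongated: 1259 × 1/16 = 78.6875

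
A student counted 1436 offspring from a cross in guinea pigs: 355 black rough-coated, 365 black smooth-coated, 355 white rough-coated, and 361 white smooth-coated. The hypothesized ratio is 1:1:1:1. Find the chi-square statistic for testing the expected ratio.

0.201

The 1:1:1:1 ratio has 4 parts, so with N = 1436 the expected counts are:
  black rough-coated: 1436 × 1/4 = 359
  black smooth-coated: 1436 × 1/4 = 359
  white rough-coated: 1436 × 1/4 = 359
  white smooth-coated: 1436 × 1/4 = 359
χ² = Σ (O − E)² / E
  black rough-coated: (355 − 359)² / 359 = 0.0446
  black smooth-coated: (365 − 359)² / 359 = 0.1003
  white rough-coated: (355 − 359)² / 359 = 0.0446
  white smooth-coated: (361 − 359)² / 359 = 0.0111
χ² = 0.0446 + 0.1003 + 0.0446 + 0.0111 = 0.2006 ≈ 0.201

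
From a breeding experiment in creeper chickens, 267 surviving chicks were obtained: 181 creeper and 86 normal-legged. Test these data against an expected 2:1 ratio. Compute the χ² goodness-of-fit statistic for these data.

0.152

Under the 2:1 hypothesis (Σ ratio = 3, N = 267):
  creeper: 267 × 2/3 = 178
  normal-legged: 267 × 1/3 = 89
χ² = Σ (O − E)² / E
  creeper: (181 − 178)² / 178 = 0.0506
  normal-legged: (86 − 89)² / 89 = 0.1011
χ² = 0.0506 + 0.1011 = 0.1517 ≈ 0.152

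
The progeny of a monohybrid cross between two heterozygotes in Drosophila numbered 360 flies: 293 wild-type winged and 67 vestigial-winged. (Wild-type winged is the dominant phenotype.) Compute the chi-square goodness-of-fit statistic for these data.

7.837

For a monohybrid cross between heterozygotes with complete dominance, the expected phenotypic ratio is 3:1.
Expected counts for N = 360 under a 3:1 ratio (total parts = 4):
  wild-type winged: 360 × 3/4 = 270
  vestigial-winged: 360 × 1/4 = 90
χ² = Σ (O − E)² / E
  wild-type winged: (293 − 270)² / 270 = 1.9593
  vestigial-winged: (67 − 90)² / 90 = 5.8778
χ² = 1.9593 + 5.8778 = 7.8371 ≈ 7.837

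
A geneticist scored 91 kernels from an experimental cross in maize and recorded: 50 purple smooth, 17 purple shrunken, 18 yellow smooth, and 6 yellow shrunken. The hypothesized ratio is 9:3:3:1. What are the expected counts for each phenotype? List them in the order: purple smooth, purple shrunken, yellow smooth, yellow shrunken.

Under the 9:3:3:1 hypothesis (Σ ratio = 16, N = 91):
  purple smooth: 91 × 9/16 = 51.1875
  purple shrunken: 91 × 3/16 = 17.0625
  yellow smooth: 91 × 3/16 = 17.0625
  yellow shrunken: 91 × 1/16 = 5.6875

51.1875, 17.0625, 17.0625, 5.6875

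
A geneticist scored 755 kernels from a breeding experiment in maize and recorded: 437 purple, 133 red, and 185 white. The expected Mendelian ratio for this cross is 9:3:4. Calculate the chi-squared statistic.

0.949

Expected counts for N = 755 under a 9:3:4 ratio (total parts = 16):
  purple: 755 × 9/16 = 424.6875
  red: 755 × 3/16 = 141.5625
  white: 755 × 4/16 = 188.75
χ² = Σ (O − E)² / E
  purple: (437 − 424.6875)² / 424.6875 = 0.3570
  red: (133 − 141.5625)² / 141.5625 = 0.5179
  white: (185 − 188.75)² / 188.75 = 0.0745
χ² = 0.3570 + 0.5179 + 0.0745 = 0.9494 ≈ 0.949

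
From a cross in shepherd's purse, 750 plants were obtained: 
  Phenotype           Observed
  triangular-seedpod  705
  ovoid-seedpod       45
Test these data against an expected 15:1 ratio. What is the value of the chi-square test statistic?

0.080

Expected counts for N = 750 under a 15:1 ratio (total parts = 16):
  triangular-seedpod: 750 × 15/16 = 703.125
  ovoid-seedpod: 750 × 1/16 = 46.875
χ² = Σ (O − E)² / E
  triangular-seedpod: (705 − 703.125)² / 703.125 = 0.0050
  ovoid-seedpod: (45 − 46.875)² / 46.875 = 0.0750
χ² = 0.0050 + 0.0750 = 0.080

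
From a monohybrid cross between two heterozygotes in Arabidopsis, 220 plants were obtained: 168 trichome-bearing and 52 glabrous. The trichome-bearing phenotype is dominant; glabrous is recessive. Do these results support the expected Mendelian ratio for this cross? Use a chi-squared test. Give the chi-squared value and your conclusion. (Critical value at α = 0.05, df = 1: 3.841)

For a monohybrid cross between heterozygotes with complete dominance, the expected phenotypic ratio is 3:1.
The 3:1 ratio has 4 parts, so with N = 220 the expected counts are:
  trichome-bearing: 220 × 3/4 = 165
  glabrous: 220 × 1/4 = 55
χ² = Σ (O − E)² / E
  trichome-bearing: (168 − 165)² / 165 = 0.0545
  glabrous: (52 − 55)² / 55 = 0.1636
χ² = 0.0545 + 0.1636 = 0.2181 ≈ 0.218
Degrees of freedom = 2 − 1 = 1; critical value at α = 0.05 is 3.841.
Since 0.218 < 3.841, we fail to reject the null hypothesis — the data are consistent with the 3:1 ratio.

0.218; consistent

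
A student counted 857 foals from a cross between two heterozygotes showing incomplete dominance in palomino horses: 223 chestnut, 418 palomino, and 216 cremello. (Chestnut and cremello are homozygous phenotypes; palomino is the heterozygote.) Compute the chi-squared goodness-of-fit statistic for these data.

With incomplete dominance, a heterozygote × heterozygote cross gives a 1:2:1 phenotypic ratio.
Total ratio parts = 4. Expected numbers out of 857:
  chestnut: 857 × 1/4 = 214.25
  palomino: 857 × 2/4 = 428.5
  cremello: 857 × 1/4 = 214.25
χ² = Σ (O − E)² / E
  chestnut: (223 − 214.25)² / 214.25 = 0.3574
  palomino: (418 − 428.5)² / 428.5 = 0.2573
  cremello: (216 − 214.25)² / 214.25 = 0.0143
χ² = 0.3574 + 0.2573 + 0.0143 = 0.629

0.629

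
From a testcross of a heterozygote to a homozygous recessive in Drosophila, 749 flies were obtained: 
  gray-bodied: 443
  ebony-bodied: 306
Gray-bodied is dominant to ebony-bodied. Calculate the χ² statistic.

25.059

A testcross of a heterozygote (Aa × aa) gives a 1:1 phenotypic ratio.
Under the 1:1 hypothesis (Σ ratio = 2, N = 749):
  gray-bodied: 749 × 1/2 = 374.5
  ebony-bodied: 749 × 1/2 = 374.5
χ² = Σ (O − E)² / E
  gray-bodied: (443 − 374.5)² / 374.5 = 12.5294
  ebony-bodied: (306 − 374.5)² / 374.5 = 12.5294
χ² = 12.5294 + 12.5294 = 25.0588 ≈ 25.059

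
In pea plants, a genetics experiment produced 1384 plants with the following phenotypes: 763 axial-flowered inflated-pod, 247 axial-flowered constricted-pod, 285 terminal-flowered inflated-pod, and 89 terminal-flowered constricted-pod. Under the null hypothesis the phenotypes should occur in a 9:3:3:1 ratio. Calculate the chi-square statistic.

3.489

Under the 9:3:3:1 hypothesis (Σ ratio = 16, N = 1384):
  axial-flowered inflated-pod: 1384 × 9/16 = 778.5
  axial-flowered constricted-pod: 1384 × 3/16 = 259.5
  terminal-flowered inflated-pod: 1384 × 3/16 = 259.5
  terminal-flowered constricted-pod: 1384 × 1/16 = 86.5
χ² = Σ (O − E)² / E
  axial-flowered inflated-pod: (763 − 778.5)² / 778.5 = 0.3086
  axial-flowered constricted-pod: (247 − 259.5)² / 259.5 = 0.6021
  terminal-flowered inflated-pod: (285 − 259.5)² / 259.5 = 2.5058
  terminal-flowered constricted-pod: (89 − 86.5)² / 86.5 = 0.0723
χ² = 0.3086 + 0.6021 + 2.5058 + 0.0723 = 3.4888 ≈ 3.489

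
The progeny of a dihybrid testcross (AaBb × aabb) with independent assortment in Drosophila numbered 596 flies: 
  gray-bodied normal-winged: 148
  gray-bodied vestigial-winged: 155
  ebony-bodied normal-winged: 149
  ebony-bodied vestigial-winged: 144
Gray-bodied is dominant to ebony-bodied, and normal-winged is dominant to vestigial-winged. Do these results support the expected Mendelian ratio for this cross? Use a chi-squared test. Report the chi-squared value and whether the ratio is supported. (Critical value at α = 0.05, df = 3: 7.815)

A dihybrid testcross with independent assortment gives a 1:1:1:1 ratio.
The 1:1:1:1 ratio has 4 parts, so with N = 596 the expected counts are:
  gray-bodied normal-winged: 596 × 1/4 = 149
  gray-bodied vestigial-winged: 596 × 1/4 = 149
  ebony-bodied normal-winged: 596 × 1/4 = 149
  ebony-bodied vestigial-winged: 596 × 1/4 = 149
χ² = Σ (O − E)² / E
  gray-bodied normal-winged: (148 − 149)² / 149 = 0.0067
  gray-bodied vestigial-winged: (155 − 149)² / 149 = 0.2416
  ebony-bodied normal-winged: (149 − 149)² / 149 = 0.0000
  ebony-bodied vestigial-winged: (144 − 149)² / 149 = 0.1678
χ² = 0.0067 + 0.2416 + 0.0000 + 0.1678 = 0.4161 ≈ 0.416
Degrees of freedom = 4 − 1 = 3; critical value at α = 0.05 is 7.815.
Since 0.416 < 7.815, we fail to reject the null hypothesis — the data are consistent with the 1:1:1:1 ratio.

0.416; consistent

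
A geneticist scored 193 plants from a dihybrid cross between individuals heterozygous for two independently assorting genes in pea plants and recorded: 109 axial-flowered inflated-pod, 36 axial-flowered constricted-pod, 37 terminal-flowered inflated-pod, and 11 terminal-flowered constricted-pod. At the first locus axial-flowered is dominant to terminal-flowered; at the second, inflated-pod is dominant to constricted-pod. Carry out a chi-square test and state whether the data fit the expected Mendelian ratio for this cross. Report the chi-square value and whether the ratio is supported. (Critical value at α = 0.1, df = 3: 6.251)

A dihybrid F₂ with independent assortment and complete dominance at both loci gives a 9:3:3:1 phenotypic ratio.
Expected counts for N = 193 under a 9:3:3:1 ratio (total parts = 16):
  axial-flowered inflated-pod: 193 × 9/16 = 108.5625
  axial-flowered constricted-pod: 193 × 3/16 = 36.1875
  terminal-flowered inflated-pod: 193 × 3/16 = 36.1875
  terminal-flowered constricted-pod: 193 × 1/16 = 12.0625
χ² = Σ (O − E)² / E
  axial-flowered inflated-pod: (109 − 108.5625)² / 108.5625 = 0.0018
  axial-flowered constricted-pod: (36 − 36.1875)² / 36.1875 = 0.0010
  terminal-flowered inflated-pod: (37 − 36.1875)² / 36.1875 = 0.0182
  terminal-flowered constricted-pod: (11 − 12.0625)² / 12.0625 = 0.0936
χ² = 0.0018 + 0.0010 + 0.0182 + 0.0936 = 0.1146 ≈ 0.115
Degrees of freedom = 4 − 1 = 3; critical value at α = 0.1 is 6.251.
Since 0.115 < 6.251, we fail to reject the null hypothesis — the data are consistent with the 9:3:3:1 ratio.

0.115; consistent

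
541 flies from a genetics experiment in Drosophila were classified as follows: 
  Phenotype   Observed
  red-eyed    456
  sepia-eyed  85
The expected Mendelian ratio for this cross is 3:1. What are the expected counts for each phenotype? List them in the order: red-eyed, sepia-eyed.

Expected counts for N = 541 under a 3:1 ratio (total parts = 4):
  red-eyed: 541 × 3/4 = 405.75
  sepia-eyed: 541 × 1/4 = 135.25

405.75, 135.25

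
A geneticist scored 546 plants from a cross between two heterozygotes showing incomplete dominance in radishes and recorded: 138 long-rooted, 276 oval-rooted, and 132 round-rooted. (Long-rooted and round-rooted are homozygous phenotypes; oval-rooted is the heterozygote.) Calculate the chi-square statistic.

With incomplete dominance, a heterozygote × heterozygote cross gives a 1:2:1 phenotypic ratio.
Under the 1:2:1 hypothesis (Σ ratio = 4, N = 546):
  long-rooted: 546 × 1/4 = 136.5
  oval-rooted: 546 × 2/4 = 273
  round-rooted: 546 × 1/4 = 136.5
χ² = Σ (O − E)² / E
  long-rooted: (138 − 136.5)² / 136.5 = 0.0165
  oval-rooted: (276 − 273)² / 273 = 0.0330
  round-rooted: (132 − 136.5)² / 136.5 = 0.1484
χ² = 0.0165 + 0.0330 + 0.1484 = 0.1979 ≈ 0.198

0.198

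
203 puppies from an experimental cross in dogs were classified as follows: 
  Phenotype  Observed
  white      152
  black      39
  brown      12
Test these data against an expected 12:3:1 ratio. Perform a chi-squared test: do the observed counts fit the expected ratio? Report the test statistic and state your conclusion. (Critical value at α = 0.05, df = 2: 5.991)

Under the 12:3:1 hypothesis (Σ ratio = 16, N = 203):
  white: 203 × 12/16 = 152.25
  black: 203 × 3/16 = 38.0625
  brown: 203 × 1/16 = 12.6875
χ² = Σ (O − E)² / E
  white: (152 − 152.25)² / 152.25 = 0.0004
  black: (39 − 38.0625)² / 38.0625 = 0.0231
  brown: (12 − 12.6875)² / 12.6875 = 0.0373
χ² = 0.0004 + 0.0231 + 0.0373 = 0.0608 ≈ 0.061
Degrees of freedom = 3 − 1 = 2; critical value at α = 0.05 is 5.991.
Since 0.061 < 5.991, we fail to reject the null hypothesis — the data are consistent with the 12:3:1 ratio.

0.061; consistent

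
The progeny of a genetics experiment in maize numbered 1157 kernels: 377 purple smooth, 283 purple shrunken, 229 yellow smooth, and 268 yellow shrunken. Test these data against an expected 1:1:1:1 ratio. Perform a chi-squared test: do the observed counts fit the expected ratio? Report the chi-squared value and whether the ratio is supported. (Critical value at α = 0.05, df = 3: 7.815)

40.867; not consistent

Expected counts for N = 1157 under a 1:1:1:1 ratio (total parts = 4):
  purple smooth: 1157 × 1/4 = 289.25
  purple shrunken: 1157 × 1/4 = 289.25
  yellow smooth: 1157 × 1/4 = 289.25
  yellow shrunken: 1157 × 1/4 = 289.25
χ² = Σ (O − E)² / E
  purple smooth: (377 − 289.25)² / 289.25 = 26.6208
  purple shrunken: (283 − 289.25)² / 289.25 = 0.1350
  yellow smooth: (229 − 289.25)² / 289.25 = 12.5499
  yellow shrunken: (268 − 289.25)² / 289.25 = 1.5611
χ² = 26.6208 + 0.1350 + 12.5499 + 1.5611 = 40.8668 ≈ 40.867
Degrees of freedom = 4 − 1 = 3; critical value at α = 0.05 is 7.815.
Since 40.867 > 7.815, we reject the null hypothesis — the data do not fit the 1:1:1:1 ratio.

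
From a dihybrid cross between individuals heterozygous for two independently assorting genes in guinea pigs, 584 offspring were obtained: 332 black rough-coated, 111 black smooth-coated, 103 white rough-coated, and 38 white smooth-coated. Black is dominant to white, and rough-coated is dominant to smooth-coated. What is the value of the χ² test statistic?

0.505

A dihybrid F₂ with independent assortment and complete dominance at both loci gives a 9:3:3:1 phenotypic ratio.
Expected counts for N = 584 under a 9:3:3:1 ratio (total parts = 16):
  black rough-coated: 584 × 9/16 = 328.5
  black smooth-coated: 584 × 3/16 = 109.5
  white rough-coated: 584 × 3/16 = 109.5
  white smooth-coated: 584 × 1/16 = 36.5
χ² = Σ (O − E)² / E
  black rough-coated: (332 − 328.5)² / 328.5 = 0.0373
  black smooth-coated: (111 − 109.5)² / 109.5 = 0.0205
  white rough-coated: (103 − 109.5)² / 109.5 = 0.3858
  white smooth-coated: (38 − 36.5)² / 36.5 = 0.0616
χ² = 0.0373 + 0.0205 + 0.3858 + 0.0616 = 0.5052 ≈ 0.505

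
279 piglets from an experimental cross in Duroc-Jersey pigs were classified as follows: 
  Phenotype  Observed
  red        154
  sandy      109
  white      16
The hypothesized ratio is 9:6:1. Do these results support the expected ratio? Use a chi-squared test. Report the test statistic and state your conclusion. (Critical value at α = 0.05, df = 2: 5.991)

0.356; consistent

Expected counts for N = 279 under a 9:6:1 ratio (total parts = 16):
  red: 279 × 9/16 = 156.9375
  sandy: 279 × 6/16 = 104.625
  white: 279 × 1/16 = 17.4375
χ² = Σ (O − E)² / E
  red: (154 − 156.9375)² / 156.9375 = 0.0550
  sandy: (109 − 104.625)² / 104.625 = 0.1829
  white: (16 − 17.4375)² / 17.4375 = 0.1185
χ² = 0.0550 + 0.1829 + 0.1185 = 0.3564 ≈ 0.356
Degrees of freedom = 3 − 1 = 2; critical value at α = 0.05 is 5.991.
Since 0.356 < 5.991, we fail to reject the null hypothesis — the data are consistent with the 9:6:1 ratio.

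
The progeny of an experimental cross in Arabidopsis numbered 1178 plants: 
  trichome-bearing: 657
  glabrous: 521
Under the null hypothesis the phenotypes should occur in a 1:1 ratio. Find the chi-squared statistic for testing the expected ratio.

15.701

Under the 1:1 hypothesis (Σ ratio = 2, N = 1178):
  trichome-bearing: 1178 × 1/2 = 589
  glabrous: 1178 × 1/2 = 589
χ² = Σ (O − E)² / E
  trichome-bearing: (657 − 589)² / 589 = 7.8506
  glabrous: (521 − 589)² / 589 = 7.8506
χ² = 7.8506 + 7.8506 = 15.7012 ≈ 15.701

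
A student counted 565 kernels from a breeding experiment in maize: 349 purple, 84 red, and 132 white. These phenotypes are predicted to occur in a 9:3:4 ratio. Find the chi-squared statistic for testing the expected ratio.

8.209

Total ratio parts = 16. Expected numbers out of 565:
  purple: 565 × 9/16 = 317.8125
  red: 565 × 3/16 = 105.9375
  white: 565 × 4/16 = 141.25
χ² = Σ (O − E)² / E
  purple: (349 − 317.8125)² / 317.8125 = 3.0605
  red: (84 − 105.9375)² / 105.9375 = 4.5428
  white: (132 − 141.25)² / 141.25 = 0.6058
χ² = 3.0605 + 4.5428 + 0.6058 = 8.2091 ≈ 8.209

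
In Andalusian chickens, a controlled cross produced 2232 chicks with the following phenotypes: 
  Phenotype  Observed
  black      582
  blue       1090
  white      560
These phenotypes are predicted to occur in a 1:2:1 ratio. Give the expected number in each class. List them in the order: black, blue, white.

558, 1116, 558

The 1:2:1 ratio has 4 parts, so with N = 2232 the expected counts are:
  black: 2232 × 1/4 = 558
  blue: 2232 × 2/4 = 1116
  white: 2232 × 1/4 = 558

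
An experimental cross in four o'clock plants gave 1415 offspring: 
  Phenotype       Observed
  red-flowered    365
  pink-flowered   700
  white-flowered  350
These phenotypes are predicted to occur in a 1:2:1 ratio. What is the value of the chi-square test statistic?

Expected counts for N = 1415 under a 1:2:1 ratio (total parts = 4):
  red-flowered: 1415 × 1/4 = 353.75
  pink-flowered: 1415 × 2/4 = 707.5
  white-flowered: 1415 × 1/4 = 353.75
χ² = Σ (O − E)² / E
  red-flowered: (365 − 353.75)² / 353.75 = 0.3578
  pink-flowered: (700 − 707.5)² / 707.5 = 0.0795
  white-flowered: (350 − 353.75)² / 353.75 = 0.0398
χ² = 0.3578 + 0.0795 + 0.0398 = 0.4771 ≈ 0.477

0.477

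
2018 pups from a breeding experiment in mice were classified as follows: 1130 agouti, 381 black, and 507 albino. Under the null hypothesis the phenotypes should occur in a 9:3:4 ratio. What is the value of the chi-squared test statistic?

0.054

Expected counts for N = 2018 under a 9:3:4 ratio (total parts = 16):
  agouti: 2018 × 9/16 = 1135.125
  black: 2018 × 3/16 = 378.375
  albino: 2018 × 4/16 = 504.5
χ² = Σ (O − E)² / E
  agouti: (1130 − 1135.125)² / 1135.125 = 0.0231
  black: (381 − 378.375)² / 378.375 = 0.0182
  albino: (507 − 504.5)² / 504.5 = 0.0124
χ² = 0.0231 + 0.0182 + 0.0124 = 0.0537 ≈ 0.054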